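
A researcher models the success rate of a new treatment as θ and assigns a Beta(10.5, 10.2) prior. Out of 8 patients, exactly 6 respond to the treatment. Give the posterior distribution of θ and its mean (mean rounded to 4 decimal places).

Observing 6 successes and 2 failures updates Beta(10.5, 10.2) by adding the success and failure counts to the two shape parameters: α = 10.5+6 = 16.5, β = 10.2+2 = 12.2.
E[θ | data] = 16.5/(16.5+12.2) = 0.5749.

Posterior: Beta(16.5, 12.2); mean ≈ 0.5749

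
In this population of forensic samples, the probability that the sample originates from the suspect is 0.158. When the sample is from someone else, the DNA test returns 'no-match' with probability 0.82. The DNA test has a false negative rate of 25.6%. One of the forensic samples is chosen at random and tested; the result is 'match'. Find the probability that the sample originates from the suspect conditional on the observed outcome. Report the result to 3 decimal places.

P(H | E) ≈ 0.437

Write H for 'the sample originates from the suspect'. Prior odds H:¬H = 0.158/0.842 = 0.18765. For the 'match' outcome, the likelihood ratio is 0.744/0.18 = 4.1333.
Posterior odds = 0.18765 × 4.1333 = 0.77561, so P(H|E) = 0.77561/(1+0.77561) = 0.437.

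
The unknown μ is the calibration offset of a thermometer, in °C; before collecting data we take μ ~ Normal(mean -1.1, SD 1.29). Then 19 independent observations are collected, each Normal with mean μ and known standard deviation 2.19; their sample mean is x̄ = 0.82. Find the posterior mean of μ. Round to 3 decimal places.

Posterior mean ≈ 0.567

With known σ, the Normal prior is conjugate. Weight on the data is w = (n/σ²)/(n/σ² + 1/τ₀²) = 3.96155/(3.96155+0.600925) = 0.86829.
Posterior mean = w·x̄ + (1−w)·μ₀ = 0.86829·0.82 + 0.13171·-1.1 = 0.567.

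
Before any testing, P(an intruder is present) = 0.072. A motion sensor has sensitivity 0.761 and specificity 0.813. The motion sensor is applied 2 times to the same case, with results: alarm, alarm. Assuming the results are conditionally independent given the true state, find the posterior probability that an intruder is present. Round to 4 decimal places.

Posterior P(H) ≈ 0.5623

Let H be the event that an intruder is present; start with P(H) = 0.072. P('alarm'|H) = 0.761, P('alarm'|¬H) = 0.187.
Update on result 1 ('alarm'): P(H) ← 0.761·0.0720 / (0.761·0.0720 + 0.187·0.9280) = 0.054792/0.22833 = 0.2400.
Update on result 2 ('alarm'): P(H) ← 0.761·0.2400 / (0.761·0.2400 + 0.187·0.7600) = 0.18262/0.32474 = 0.5623.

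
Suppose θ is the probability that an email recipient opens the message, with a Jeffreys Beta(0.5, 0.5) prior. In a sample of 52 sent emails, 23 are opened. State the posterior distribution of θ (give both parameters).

Posterior: Beta(23.5, 29.5)

The binomial likelihood is conjugate to the Beta prior: with 23 successes and 29 failures, the posterior is Beta(0.5+23, 0.5+29) = Beta(23.5, 29.5).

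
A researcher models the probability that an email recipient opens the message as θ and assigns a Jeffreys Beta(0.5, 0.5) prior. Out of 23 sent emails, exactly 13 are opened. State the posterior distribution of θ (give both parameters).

The binomial likelihood is conjugate to the Beta prior: with 13 successes and 10 failures, the posterior is Beta(0.5+13, 0.5+10) = Beta(13.5, 10.5).

Posterior: Beta(13.5, 10.5)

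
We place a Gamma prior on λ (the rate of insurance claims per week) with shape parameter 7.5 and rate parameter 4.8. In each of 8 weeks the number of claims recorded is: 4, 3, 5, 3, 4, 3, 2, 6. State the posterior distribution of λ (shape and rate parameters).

Total count ∑xᵢ = 30 over n = 8 weeks.
Gamma is conjugate to the Poisson likelihood: posterior is Gamma(shape = 7.5+30 = 37.5, rate = 4.8+8 = 12.8).

Posterior: Gamma(shape=37.5, rate=12.8)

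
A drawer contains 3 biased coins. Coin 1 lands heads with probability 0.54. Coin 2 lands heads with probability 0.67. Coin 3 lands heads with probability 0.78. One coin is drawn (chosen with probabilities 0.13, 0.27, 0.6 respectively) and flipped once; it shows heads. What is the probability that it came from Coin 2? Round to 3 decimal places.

P(heads|C1) = 0.54; P(heads|C2) = 0.67; P(heads|C3) = 0.78.
Prior × likelihood for each source: 0.13·0.54=0.07020, 0.27·0.67=0.1809, 0.6·0.78=0.4680. Summing gives P(heads) = 0.71910.
P(Coin 2 | heads) = 0.1809 / 0.71910 = 0.252.

Posterior probability ≈ 0.252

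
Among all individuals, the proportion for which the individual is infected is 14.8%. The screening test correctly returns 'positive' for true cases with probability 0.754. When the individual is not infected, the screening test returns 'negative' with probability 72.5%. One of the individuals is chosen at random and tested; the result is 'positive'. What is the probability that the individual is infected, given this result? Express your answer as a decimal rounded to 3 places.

Let H be the event that the individual is infected. P(H) = 0.148, so P(¬H) = 0.852. With E the 'positive' result, P(E|H) = 0.754 and P(E|¬H) = 0.275.
P(E) = 0.754·0.148 + 0.275·0.852 = 0.11159 + 0.23430 = 0.34589.
By Bayes' theorem, P(H|E) = 0.11159 / 0.34589 = 0.323.

P(H | E) ≈ 0.323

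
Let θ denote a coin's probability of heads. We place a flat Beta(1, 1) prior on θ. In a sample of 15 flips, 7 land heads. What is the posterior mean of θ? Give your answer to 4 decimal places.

The binomial likelihood is conjugate to the Beta prior: with 7 successes and 8 failures, the posterior is Beta(1+7, 1+8) = Beta(8, 9).
Posterior mean = α/(α+β) = 8/17 = 0.4706.

Posterior mean ≈ 0.4706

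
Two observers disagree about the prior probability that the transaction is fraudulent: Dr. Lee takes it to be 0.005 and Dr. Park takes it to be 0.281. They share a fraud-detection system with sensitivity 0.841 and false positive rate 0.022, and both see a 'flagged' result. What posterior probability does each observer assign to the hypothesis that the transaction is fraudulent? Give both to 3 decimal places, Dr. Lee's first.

The likelihood ratio for a 'flagged' result is 0.841/0.022 = 38.227.
Dr. Lee: prior odds 0.005/0.995 = 0.0050251; posterior odds 0.19210; posterior probability 0.161.
Dr. Park: prior odds 0.281/0.719 = 0.39082; posterior odds 14.940; posterior probability 0.937.

Dr. Lee: 0.161; Dr. Park: 0.937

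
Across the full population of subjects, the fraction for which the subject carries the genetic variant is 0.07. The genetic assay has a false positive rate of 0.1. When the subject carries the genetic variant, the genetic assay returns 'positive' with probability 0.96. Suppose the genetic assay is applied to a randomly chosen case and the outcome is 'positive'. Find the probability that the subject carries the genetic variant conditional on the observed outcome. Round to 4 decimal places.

Let H be the event that the subject carries the genetic variant. P(H) = 0.07, so P(¬H) = 0.93. With E the 'positive' result, P(E|H) = 0.96 and P(E|¬H) = 0.1.
P(E) = 0.96·0.07 + 0.1·0.93 = 0.067200 + 0.093000 = 0.16020.
By Bayes' theorem, P(H|E) = 0.067200 / 0.16020 = 0.4195.

P(H | E) ≈ 0.4195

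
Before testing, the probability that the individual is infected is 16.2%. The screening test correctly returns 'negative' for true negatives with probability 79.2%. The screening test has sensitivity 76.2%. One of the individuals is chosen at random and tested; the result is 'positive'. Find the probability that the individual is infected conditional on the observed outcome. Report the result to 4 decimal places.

Write H for 'the individual is infected'. Prior odds H:¬H = 0.162/0.838 = 0.19332. For the 'positive' outcome, the likelihood ratio is 0.762/0.208 = 3.6635.
Posterior odds = 0.19332 × 3.6635 = 0.70821, so P(H|E) = 0.70821/(1+0.70821) = 0.4146.

P(H | E) ≈ 0.4146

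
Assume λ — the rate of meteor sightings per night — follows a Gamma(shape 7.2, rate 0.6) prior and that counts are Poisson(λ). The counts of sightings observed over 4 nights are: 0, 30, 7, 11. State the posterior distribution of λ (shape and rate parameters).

Posterior: Gamma(shape=55.2, rate=4.6)

Total count ∑xᵢ = 48 over n = 4 nights.
Gamma is conjugate to the Poisson likelihood: posterior is Gamma(shape = 7.2+48 = 55.2, rate = 0.6+4 = 4.6).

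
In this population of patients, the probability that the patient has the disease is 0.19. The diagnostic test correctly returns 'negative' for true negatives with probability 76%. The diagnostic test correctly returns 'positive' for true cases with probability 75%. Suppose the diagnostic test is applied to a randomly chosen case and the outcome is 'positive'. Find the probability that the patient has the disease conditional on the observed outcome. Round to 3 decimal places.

P(H | E) ≈ 0.423

Let H be the event that the patient has the disease. P(H) = 0.19, so P(¬H) = 0.81. With E the 'positive' result, P(E|H) = 0.75 and P(E|¬H) = 0.24.
P(E) = 0.75·0.19 + 0.24·0.81 = 0.14250 + 0.19440 = 0.33690.
By Bayes' theorem, P(H|E) = 0.14250 / 0.33690 = 0.423.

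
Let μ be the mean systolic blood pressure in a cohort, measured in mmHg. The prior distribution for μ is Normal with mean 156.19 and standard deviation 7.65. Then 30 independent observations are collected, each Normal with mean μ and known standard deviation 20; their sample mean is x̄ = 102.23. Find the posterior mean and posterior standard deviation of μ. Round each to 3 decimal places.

With known σ, the Normal prior is conjugate. Weight on the data is w = (n/σ²)/(n/σ² + 1/τ₀²) = 0.0750000/(0.0750000+0.0170874) = 0.81444.
Posterior mean = w·x̄ + (1−w)·μ₀ = 0.81444·102.23 + 0.18556·156.19 = 112.243. Posterior variance = 1/(0.0750000+0.0170874) = 10.8592, so SD = 3.295.

Posterior mean ≈ 112.243; posterior SD ≈ 3.295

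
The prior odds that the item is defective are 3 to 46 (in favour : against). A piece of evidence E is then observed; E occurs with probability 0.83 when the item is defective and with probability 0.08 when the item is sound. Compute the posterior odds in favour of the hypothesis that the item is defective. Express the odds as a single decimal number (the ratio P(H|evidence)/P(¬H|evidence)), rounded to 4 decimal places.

Posterior odds ≈ 0.6766

Prior odds = 3/46 = 0.065217. In log-odds, ln(0.065217) = -2.7300.
Add log likelihood ratio: ln(10.375) = 2.3394.
Posterior log-odds = -0.39063, so posterior odds = exp(-0.39063) = 0.67663.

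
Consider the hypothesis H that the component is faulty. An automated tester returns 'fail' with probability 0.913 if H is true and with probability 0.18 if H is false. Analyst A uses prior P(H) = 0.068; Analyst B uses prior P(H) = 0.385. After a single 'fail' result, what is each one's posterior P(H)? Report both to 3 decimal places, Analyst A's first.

Analyst A: 0.270; Analyst B: 0.760

The likelihood ratio for a 'fail' result is 0.913/0.18 = 5.0722.
Analyst A: prior odds 0.068/0.932 = 0.072961; posterior odds 0.37008; posterior probability 0.270.
Analyst B: prior odds 0.385/0.615 = 0.62602; posterior odds 3.1753; posterior probability 0.760.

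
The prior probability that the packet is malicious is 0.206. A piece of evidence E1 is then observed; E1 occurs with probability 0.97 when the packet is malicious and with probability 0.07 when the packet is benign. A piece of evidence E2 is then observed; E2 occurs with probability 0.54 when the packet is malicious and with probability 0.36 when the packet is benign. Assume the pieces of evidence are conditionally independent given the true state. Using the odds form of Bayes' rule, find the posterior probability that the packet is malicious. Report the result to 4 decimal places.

Prior odds = 0.206/(1−0.206) = 0.25945. In log-odds, ln(0.25945) = -1.3492.
Add log likelihood ratios: ln(13.857) + ln(1.5000) = 3.0343.
Posterior log-odds = 1.6851, so posterior odds = exp(1.6851) = 5.3928. Converting, P(H|E) = 5.3928/6.3928 = 0.8436.

Posterior probability ≈ 0.8436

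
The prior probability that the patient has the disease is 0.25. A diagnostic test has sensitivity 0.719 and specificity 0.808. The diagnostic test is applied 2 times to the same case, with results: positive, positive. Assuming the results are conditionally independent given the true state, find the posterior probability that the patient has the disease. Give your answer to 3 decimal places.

Let H be the event that the patient has the disease; start with P(H) = 0.25. P('positive'|H) = 0.719, P('positive'|¬H) = 0.192.
Update on result 1 ('positive'): P(H) ← 0.719·0.2500 / (0.719·0.2500 + 0.192·0.7500) = 0.17975/0.32375 = 0.5552.
Update on result 2 ('positive'): P(H) ← 0.719·0.5552 / (0.719·0.5552 + 0.192·0.4448) = 0.39920/0.48460 = 0.8238.

Posterior P(H) ≈ 0.824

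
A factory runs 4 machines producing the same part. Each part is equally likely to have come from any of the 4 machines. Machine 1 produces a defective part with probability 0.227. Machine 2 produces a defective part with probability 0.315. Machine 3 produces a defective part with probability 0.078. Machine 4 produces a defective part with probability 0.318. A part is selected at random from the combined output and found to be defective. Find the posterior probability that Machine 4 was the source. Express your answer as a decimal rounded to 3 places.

Tabulate prior·likelihood by source: [1] prior 0.25, lik 0.227, product 0.05675; [2] prior 0.25, lik 0.315, product 0.07875; [3] prior 0.25, lik 0.078, product 0.01950; [4] prior 0.25, lik 0.318, product 0.07950.
Normalizing constant = 0.23450; the posterior for Machine 4 is its product over the sum, 0.07950/0.23450 = 0.339.

Posterior probability ≈ 0.339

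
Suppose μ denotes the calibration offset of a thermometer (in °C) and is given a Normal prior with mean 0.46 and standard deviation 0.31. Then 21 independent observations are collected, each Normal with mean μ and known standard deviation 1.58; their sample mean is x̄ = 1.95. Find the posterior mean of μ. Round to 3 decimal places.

Posterior mean ≈ 1.126

Prior precision 1/τ₀² = 1/0.31² = 10.4058; data precision n/σ² = 21/1.58² = 8.41211.
Posterior precision = 10.4058 + 8.41211 = 18.8179.
Posterior mean = (10.4058·0.46 + 8.41211·1.95) / 18.8179 = 1.126.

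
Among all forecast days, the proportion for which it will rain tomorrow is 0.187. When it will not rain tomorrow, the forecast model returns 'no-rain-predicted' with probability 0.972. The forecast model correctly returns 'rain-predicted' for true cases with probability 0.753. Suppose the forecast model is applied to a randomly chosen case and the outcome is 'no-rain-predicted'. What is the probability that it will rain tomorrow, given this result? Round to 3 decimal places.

P(H | E) ≈ 0.055

Let H be the event that it will rain tomorrow. P(H) = 0.187, so P(¬H) = 0.813. With E the 'no-rain-predicted' result, P(E|H) = 0.247 and P(E|¬H) = 0.972.
P(E) = 0.247·0.187 + 0.972·0.813 = 0.046189 + 0.79024 = 0.83642.
By Bayes' theorem, P(H|E) = 0.046189 / 0.83642 = 0.055.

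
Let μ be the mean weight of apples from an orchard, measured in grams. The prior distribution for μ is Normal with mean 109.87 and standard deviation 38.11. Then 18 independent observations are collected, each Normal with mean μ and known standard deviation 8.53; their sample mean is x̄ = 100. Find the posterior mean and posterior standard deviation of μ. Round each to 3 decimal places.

Posterior mean ≈ 100.027; posterior SD ≈ 2.008

Prior precision 1/τ₀² = 1/38.11² = 0.00068853; data precision n/σ² = 18/8.53² = 0.247386.
Posterior precision = 0.00068853 + 0.247386 = 0.248074, giving posterior SD = 1/√0.248074 = 2.008.
Posterior mean = (0.00068853·109.87 + 0.247386·100) / 0.248074 = 100.027.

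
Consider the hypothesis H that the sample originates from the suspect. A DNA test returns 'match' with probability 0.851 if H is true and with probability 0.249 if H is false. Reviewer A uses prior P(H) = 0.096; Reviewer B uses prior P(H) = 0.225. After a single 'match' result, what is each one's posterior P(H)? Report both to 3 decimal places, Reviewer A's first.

P('+'|H) = 0.851, P('+'|¬H) = 0.249.
Reviewer A: numerator 0.851·0.096 = 0.081696; evidence = 0.081696+0.249·0.904 = 0.30679; posterior = 0.266.
Reviewer B: numerator 0.851·0.225 = 0.19148; evidence = 0.19148+0.249·0.775 = 0.38445; posterior = 0.498.

Reviewer A: 0.266; Reviewer B: 0.498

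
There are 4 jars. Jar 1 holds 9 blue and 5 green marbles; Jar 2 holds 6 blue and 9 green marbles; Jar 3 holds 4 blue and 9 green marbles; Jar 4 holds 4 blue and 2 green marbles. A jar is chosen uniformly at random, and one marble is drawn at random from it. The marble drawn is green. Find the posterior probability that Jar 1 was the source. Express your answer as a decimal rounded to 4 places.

Posterior probability ≈ 0.1801

Tabulate prior·likelihood by source: [1] prior 0.25, lik 0.3571, product 0.08929; [2] prior 0.25, lik 0.6, product 0.1500; [3] prior 0.25, lik 0.6923, product 0.1731; [4] prior 0.25, lik 0.3333, product 0.08333.
Normalizing constant = 0.49570; the posterior for Jar 1 is its product over the sum, 0.08929/0.49570 = 0.1801.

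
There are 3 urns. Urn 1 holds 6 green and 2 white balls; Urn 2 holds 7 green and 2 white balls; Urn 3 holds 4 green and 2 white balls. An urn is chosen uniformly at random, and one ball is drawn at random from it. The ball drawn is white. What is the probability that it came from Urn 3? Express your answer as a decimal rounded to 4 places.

Tabulate prior·likelihood by source: [1] prior 0.333333, lik 0.25, product 0.08333; [2] prior 0.333333, lik 0.2222, product 0.07407; [3] prior 0.333333, lik 0.3333, product 0.1111.
Normalizing constant = 0.26852; the posterior for Urn 3 is its product over the sum, 0.1111/0.26852 = 0.4138.

Posterior probability ≈ 0.4138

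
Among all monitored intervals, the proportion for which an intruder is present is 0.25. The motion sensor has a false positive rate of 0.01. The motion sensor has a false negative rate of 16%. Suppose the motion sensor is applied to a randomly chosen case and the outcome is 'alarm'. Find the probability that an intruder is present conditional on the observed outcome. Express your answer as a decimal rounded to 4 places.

P(H | E) ≈ 0.9655

Write H for 'an intruder is present'. Prior odds H:¬H = 0.25/0.75 = 0.33333. For the 'alarm' outcome, the likelihood ratio is 0.84/0.01 = 84.000.
Posterior odds = 0.33333 × 84.000 = 28.000, so P(H|E) = 28.000/(1+28.000) = 0.9655.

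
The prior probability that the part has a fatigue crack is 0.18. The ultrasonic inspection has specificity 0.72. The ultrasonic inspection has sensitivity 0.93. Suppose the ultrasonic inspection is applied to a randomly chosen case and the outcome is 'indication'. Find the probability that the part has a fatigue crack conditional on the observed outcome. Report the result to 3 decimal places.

Write H for 'the part has a fatigue crack'. Prior odds H:¬H = 0.18/0.82 = 0.21951. For the 'indication' outcome, the likelihood ratio is 0.93/0.28 = 3.3214.
Posterior odds = 0.21951 × 3.3214 = 0.72909, so P(H|E) = 0.72909/(1+0.72909) = 0.422.

P(H | E) ≈ 0.422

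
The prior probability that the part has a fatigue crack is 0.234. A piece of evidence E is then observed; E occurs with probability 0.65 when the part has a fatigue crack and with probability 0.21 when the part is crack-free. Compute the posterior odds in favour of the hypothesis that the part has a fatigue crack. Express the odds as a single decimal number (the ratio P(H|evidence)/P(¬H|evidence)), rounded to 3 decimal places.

Posterior odds ≈ 0.946

Prior odds = 0.234/(1−0.234) = 0.30548. In log-odds, ln(0.30548) = -1.1859.
Add log likelihood ratio: ln(3.0952) = 1.1299.
Posterior log-odds = -0.055996, so posterior odds = exp(-0.055996) = 0.94554.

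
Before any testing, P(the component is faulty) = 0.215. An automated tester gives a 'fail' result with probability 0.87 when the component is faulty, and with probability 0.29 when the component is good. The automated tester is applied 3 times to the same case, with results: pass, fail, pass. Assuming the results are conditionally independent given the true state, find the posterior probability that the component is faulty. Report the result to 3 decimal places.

With H the event that the component is faulty, the joint likelihood of the observed sequence is P(data|H) = 0.13·0.87·0.13 = 0.014703 and P(data|¬H) = 0.71·0.29·0.71 = 0.14619.
Bayes: P(H|data) = 0.215·0.014703 / (0.215·0.014703 + 0.785·0.14619) = 0.0031611/0.11792 = 0.0268.

Posterior P(H) ≈ 0.027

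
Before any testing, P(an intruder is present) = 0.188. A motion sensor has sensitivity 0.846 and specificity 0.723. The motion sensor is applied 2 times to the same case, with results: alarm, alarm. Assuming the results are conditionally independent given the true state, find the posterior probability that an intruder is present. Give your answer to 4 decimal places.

Posterior P(H) ≈ 0.6835

With H the event that an intruder is present, the joint likelihood of the observed sequence is P(data|H) = 0.846·0.846 = 0.71572 and P(data|¬H) = 0.277·0.277 = 0.076729.
Bayes: P(H|data) = 0.188·0.71572 / (0.188·0.71572 + 0.812·0.076729) = 0.13455/0.19686 = 0.6835.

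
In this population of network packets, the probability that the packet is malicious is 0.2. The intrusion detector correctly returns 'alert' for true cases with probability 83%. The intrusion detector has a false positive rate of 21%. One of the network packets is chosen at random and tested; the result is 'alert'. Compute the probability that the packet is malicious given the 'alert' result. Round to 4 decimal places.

Let H be the event that the packet is malicious. P(H) = 0.2, so P(¬H) = 0.8. With E the 'alert' result, P(E|H) = 0.83 and P(E|¬H) = 0.21.
P(E) = 0.83·0.2 + 0.21·0.8 = 0.16600 + 0.16800 = 0.33400.
By Bayes' theorem, P(H|E) = 0.16600 / 0.33400 = 0.4970.

P(H | E) ≈ 0.4970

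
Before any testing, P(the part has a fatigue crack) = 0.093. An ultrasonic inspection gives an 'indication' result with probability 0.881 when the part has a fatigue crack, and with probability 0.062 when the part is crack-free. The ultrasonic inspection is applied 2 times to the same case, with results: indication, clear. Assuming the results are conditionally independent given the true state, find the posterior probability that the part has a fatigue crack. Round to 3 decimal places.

Posterior P(H) ≈ 0.156

With H the event that the part has a fatigue crack, the joint likelihood of the observed sequence is P(data|H) = 0.881·0.119 = 0.10484 and P(data|¬H) = 0.062·0.938 = 0.058156.
Bayes: P(H|data) = 0.093·0.10484 / (0.093·0.10484 + 0.907·0.058156) = 0.0097500/0.062498 = 0.1560.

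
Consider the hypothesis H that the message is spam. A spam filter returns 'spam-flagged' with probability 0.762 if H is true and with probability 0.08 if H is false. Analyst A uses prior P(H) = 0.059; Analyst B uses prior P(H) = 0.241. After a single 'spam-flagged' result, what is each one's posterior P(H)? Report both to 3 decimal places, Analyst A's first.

P('+'|H) = 0.762, P('+'|¬H) = 0.08.
Analyst A: numerator 0.762·0.059 = 0.044958; evidence = 0.044958+0.08·0.941 = 0.12024; posterior = 0.374.
Analyst B: numerator 0.762·0.241 = 0.18364; evidence = 0.18364+0.08·0.759 = 0.24436; posterior = 0.752.

Analyst A: 0.374; Analyst B: 0.752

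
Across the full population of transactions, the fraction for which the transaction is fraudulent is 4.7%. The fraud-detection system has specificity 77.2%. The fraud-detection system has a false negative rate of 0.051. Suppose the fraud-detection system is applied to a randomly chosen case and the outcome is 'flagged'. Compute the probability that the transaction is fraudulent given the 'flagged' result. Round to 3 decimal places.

Write H for 'the transaction is fraudulent'. Prior odds H:¬H = 0.047/0.953 = 0.049318. For the 'flagged' outcome, the likelihood ratio is 0.949/0.228 = 4.1623.
Posterior odds = 0.049318 × 4.1623 = 0.20528, so P(H|E) = 0.20528/(1+0.20528) = 0.170.

P(H | E) ≈ 0.170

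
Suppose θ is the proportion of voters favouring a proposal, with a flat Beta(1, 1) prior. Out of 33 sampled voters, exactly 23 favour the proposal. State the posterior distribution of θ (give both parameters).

The binomial likelihood is conjugate to the Beta prior: with 23 successes and 10 failures, the posterior is Beta(1+23, 1+10) = Beta(24, 11).

Posterior: Beta(24, 11)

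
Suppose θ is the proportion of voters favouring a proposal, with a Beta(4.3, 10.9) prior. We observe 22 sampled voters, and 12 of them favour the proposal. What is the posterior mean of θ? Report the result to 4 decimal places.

Observing 12 successes and 10 failures updates Beta(4.3, 10.9) by adding the success and failure counts to the two shape parameters: α = 4.3+12 = 16.3, β = 10.9+10 = 20.9.
Posterior mean = α/(α+β) = 16.3/37.2 = 0.4382.

Posterior mean ≈ 0.4382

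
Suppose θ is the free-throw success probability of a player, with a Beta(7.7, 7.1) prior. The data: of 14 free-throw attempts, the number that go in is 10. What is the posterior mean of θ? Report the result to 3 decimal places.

Observing 10 successes and 4 failures updates Beta(7.7, 7.1) by adding the success and failure counts to the two shape parameters: α = 7.7+10 = 17.7, β = 7.1+4 = 11.1.
E[θ | data] = 17.7/(17.7+11.1) = 0.615.

Posterior mean ≈ 0.615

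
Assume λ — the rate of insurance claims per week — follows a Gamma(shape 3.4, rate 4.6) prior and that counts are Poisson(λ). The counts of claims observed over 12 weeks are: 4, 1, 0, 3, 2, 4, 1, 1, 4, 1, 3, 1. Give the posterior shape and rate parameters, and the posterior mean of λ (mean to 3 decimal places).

Posterior: Gamma(shape=28.4, rate=16.6); mean ≈ 1.711

The Poisson likelihood adds the total count to the shape and the number of exposure periods to the rate. Here ∑xᵢ = 25 and n = 12, so shape 3.4→28.4 and rate 4.6→16.6.
Posterior mean = shape/rate = 28.4/16.6 = 1.711.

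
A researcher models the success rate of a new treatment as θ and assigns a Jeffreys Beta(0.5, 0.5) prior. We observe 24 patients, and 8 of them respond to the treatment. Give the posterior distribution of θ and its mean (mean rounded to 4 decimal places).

Posterior: Beta(8.5, 16.5); mean ≈ 0.3400

The binomial likelihood is conjugate to the Beta prior: with 8 successes and 16 failures, the posterior is Beta(0.5+8, 0.5+16) = Beta(8.5, 16.5).
E[θ | data] = 8.5/(8.5+16.5) = 0.3400.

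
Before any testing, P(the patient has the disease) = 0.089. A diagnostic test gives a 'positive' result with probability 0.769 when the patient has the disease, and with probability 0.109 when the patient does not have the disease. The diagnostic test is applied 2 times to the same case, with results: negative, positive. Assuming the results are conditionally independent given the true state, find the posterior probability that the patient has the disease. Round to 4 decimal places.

With H the event that the patient has the disease, the joint likelihood of the observed sequence is P(data|H) = 0.231·0.769 = 0.17764 and P(data|¬H) = 0.891·0.109 = 0.097119.
Bayes: P(H|data) = 0.089·0.17764 / (0.089·0.17764 + 0.911·0.097119) = 0.015810/0.10429 = 0.1516.

Posterior P(H) ≈ 0.1516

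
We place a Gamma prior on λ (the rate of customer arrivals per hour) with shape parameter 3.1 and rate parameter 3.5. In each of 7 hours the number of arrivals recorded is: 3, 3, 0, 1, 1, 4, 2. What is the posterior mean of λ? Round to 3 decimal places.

Posterior mean ≈ 1.629

Total count ∑xᵢ = 14 over n = 7 hours.
Gamma is conjugate to the Poisson likelihood: posterior is Gamma(shape = 3.1+14 = 17.1, rate = 3.5+7 = 10.5).
E[λ | data] = 17.1/10.5 = 1.629.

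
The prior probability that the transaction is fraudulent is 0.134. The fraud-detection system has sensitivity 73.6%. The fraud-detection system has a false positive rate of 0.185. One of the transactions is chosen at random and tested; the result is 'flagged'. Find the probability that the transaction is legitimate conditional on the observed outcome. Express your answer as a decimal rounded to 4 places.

Let H be the event that the transaction is fraudulent. P(H) = 0.134, so P(¬H) = 0.866. With E the 'flagged' result, P(E|H) = 0.736 and P(E|¬H) = 0.185.
P(E) = 0.736·0.134 + 0.185·0.866 = 0.098624 + 0.16021 = 0.25883.
By Bayes' theorem, P(H|E) = 0.098624 / 0.25883 = 0.3810. Hence P(¬H|E) = 1 − 0.3810 = 0.6190.

P(¬H | E) ≈ 0.6190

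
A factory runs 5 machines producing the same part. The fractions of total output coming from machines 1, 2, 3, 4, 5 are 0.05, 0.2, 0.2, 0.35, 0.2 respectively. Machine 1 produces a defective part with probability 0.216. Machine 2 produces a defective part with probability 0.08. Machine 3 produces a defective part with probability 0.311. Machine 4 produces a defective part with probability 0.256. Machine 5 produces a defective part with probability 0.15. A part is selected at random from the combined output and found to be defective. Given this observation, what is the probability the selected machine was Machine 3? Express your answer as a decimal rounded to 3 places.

Posterior probability ≈ 0.298

Tabulate prior·likelihood by source: [1] prior 0.05, lik 0.216, product 0.01080; [2] prior 0.2, lik 0.08, product 0.01600; [3] prior 0.2, lik 0.311, product 0.06220; [4] prior 0.35, lik 0.256, product 0.08960; [5] prior 0.2, lik 0.15, product 0.03000.
Normalizing constant = 0.20860; the posterior for Machine 3 is its product over the sum, 0.06220/0.20860 = 0.298.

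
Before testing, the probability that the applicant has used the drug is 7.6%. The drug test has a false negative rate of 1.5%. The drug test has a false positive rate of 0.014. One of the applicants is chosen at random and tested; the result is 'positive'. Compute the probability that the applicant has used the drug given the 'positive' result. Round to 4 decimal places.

Let H be the event that the applicant has used the drug. P(H) = 0.076, so P(¬H) = 0.924. With E the 'positive' result, P(E|H) = 0.985 and P(E|¬H) = 0.014.
P(E) = 0.985·0.076 + 0.014·0.924 = 0.074860 + 0.012936 = 0.087796.
By Bayes' theorem, P(H|E) = 0.074860 / 0.087796 = 0.8527.

P(H | E) ≈ 0.8527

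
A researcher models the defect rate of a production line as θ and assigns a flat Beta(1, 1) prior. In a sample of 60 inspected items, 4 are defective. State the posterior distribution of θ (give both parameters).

Posterior: Beta(5, 57)

Observing 4 successes and 56 failures updates Beta(1, 1) by adding the success and failure counts to the two shape parameters: α = 1+4 = 5, β = 1+56 = 57.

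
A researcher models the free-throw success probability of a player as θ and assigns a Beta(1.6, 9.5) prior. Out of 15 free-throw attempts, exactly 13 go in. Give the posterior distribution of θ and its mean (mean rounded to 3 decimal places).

Observing 13 successes and 2 failures updates Beta(1.6, 9.5) by adding the success and failure counts to the two shape parameters: α = 1.6+13 = 14.6, β = 9.5+2 = 11.5.
E[θ | data] = 14.6/(14.6+11.5) = 0.559.

Posterior: Beta(14.6, 11.5); mean ≈ 0.559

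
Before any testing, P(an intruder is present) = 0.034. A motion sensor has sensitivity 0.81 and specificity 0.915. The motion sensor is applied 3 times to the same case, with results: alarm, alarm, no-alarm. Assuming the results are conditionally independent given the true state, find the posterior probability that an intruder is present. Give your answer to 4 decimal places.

Let H be the event that an intruder is present; start with P(H) = 0.034. P('alarm'|H) = 0.81, P('alarm'|¬H) = 0.085.
Update on result 1 ('alarm'): P(H) ← 0.81·0.0340 / (0.81·0.0340 + 0.085·0.9660) = 0.027540/0.10965 = 0.2512.
Update on result 2 ('alarm'): P(H) ← 0.81·0.2512 / (0.81·0.2512 + 0.085·0.7488) = 0.20344/0.26709 = 0.7617.
Update on result 3 ('no-alarm'): P(H) ← 0.19·0.7617 / (0.19·0.7617 + 0.915·0.2383) = 0.14472/0.36278 = 0.3989.

Posterior P(H) ≈ 0.3989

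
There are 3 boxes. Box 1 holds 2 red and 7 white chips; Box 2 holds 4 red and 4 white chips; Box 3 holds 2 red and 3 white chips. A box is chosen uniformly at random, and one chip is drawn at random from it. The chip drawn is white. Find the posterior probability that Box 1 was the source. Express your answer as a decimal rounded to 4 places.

Posterior probability ≈ 0.4142

P(white|Box 1) = 0.7778; P(white|Box 2) = 0.5; P(white|Box 3) = 0.6.
Prior × likelihood for each source: 0.333333·0.7778=0.2593, 0.333333·0.5=0.1667, 0.333333·0.6=0.2000. Summing gives P(white) = 0.62593.
P(Box 1 | white) = 0.2593 / 0.62593 = 0.4142.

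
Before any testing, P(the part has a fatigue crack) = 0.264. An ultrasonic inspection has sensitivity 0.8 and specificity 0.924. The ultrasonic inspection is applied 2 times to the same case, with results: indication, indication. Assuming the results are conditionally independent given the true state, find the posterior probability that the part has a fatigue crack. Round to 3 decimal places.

Posterior P(H) ≈ 0.975

Let H be the event that the part has a fatigue crack; start with P(H) = 0.264. P('indication'|H) = 0.8, P('indication'|¬H) = 0.076.
Update on result 1 ('indication'): P(H) ← 0.8·0.2640 / (0.8·0.2640 + 0.076·0.7360) = 0.21120/0.26714 = 0.7906.
Update on result 2 ('indication'): P(H) ← 0.8·0.7906 / (0.8·0.7906 + 0.076·0.2094) = 0.63249/0.64840 = 0.9755.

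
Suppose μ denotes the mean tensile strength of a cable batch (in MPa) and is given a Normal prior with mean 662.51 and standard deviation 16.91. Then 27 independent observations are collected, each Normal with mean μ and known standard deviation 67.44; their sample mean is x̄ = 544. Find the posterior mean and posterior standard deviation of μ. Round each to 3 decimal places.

Posterior mean ≈ 587.933; posterior SD ≈ 10.296

Prior precision 1/τ₀² = 1/16.91² = 0.00349714; data precision n/σ² = 27/67.44² = 0.00593647.
Posterior precision = 0.00349714 + 0.00593647 = 0.00943361, giving posterior SD = 1/√0.00943361 = 10.296.
Posterior mean = (0.00349714·662.51 + 0.00593647·544) / 0.00943361 = 587.933.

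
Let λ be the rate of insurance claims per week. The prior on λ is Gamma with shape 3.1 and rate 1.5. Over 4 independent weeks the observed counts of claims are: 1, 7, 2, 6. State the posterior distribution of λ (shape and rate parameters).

Posterior: Gamma(shape=19.1, rate=5.5)

Total count ∑xᵢ = 16 over n = 4 weeks.
Gamma is conjugate to the Poisson likelihood: posterior is Gamma(shape = 3.1+16 = 19.1, rate = 1.5+4 = 5.5).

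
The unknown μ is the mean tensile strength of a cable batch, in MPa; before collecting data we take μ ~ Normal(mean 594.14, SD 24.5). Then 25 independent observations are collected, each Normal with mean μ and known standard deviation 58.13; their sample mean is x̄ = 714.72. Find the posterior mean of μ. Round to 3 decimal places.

Posterior mean ≈ 692.558

Prior precision 1/τ₀² = 1/24.5² = 0.00166597; data precision n/σ² = 25/58.13² = 0.00739843.
Posterior precision = 0.00166597 + 0.00739843 = 0.00906440.
Posterior mean = (0.00166597·594.14 + 0.00739843·714.72) / 0.00906440 = 692.558.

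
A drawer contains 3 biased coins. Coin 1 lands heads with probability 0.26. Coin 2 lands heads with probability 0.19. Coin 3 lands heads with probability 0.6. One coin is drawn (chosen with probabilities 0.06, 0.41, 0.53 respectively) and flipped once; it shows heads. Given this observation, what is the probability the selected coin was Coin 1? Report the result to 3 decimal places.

Posterior probability ≈ 0.038

P(heads|C1) = 0.26; P(heads|C2) = 0.19; P(heads|C3) = 0.6.
Prior × likelihood for each source: 0.06·0.26=0.01560, 0.41·0.19=0.07790, 0.53·0.6=0.3180. Summing gives P(heads) = 0.41150.
P(Coin 1 | heads) = 0.01560 / 0.41150 = 0.038.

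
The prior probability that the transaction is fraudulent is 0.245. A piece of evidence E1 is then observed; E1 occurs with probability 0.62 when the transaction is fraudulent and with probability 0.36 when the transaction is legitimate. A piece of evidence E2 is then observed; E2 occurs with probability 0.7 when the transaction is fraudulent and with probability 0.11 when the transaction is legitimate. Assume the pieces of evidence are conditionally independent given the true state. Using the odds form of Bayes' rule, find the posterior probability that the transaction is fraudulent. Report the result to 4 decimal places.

Prior odds = 0.245/(1−0.245) = 0.32450. In log-odds, ln(0.32450) = -1.1255.
Add log likelihood ratios: ln(1.7222) + ln(6.3636) = 2.3942.
Posterior log-odds = 1.2688, so posterior odds = exp(1.2688) = 3.5564. Converting, P(H|E) = 3.5564/4.5564 = 0.7805.

Posterior probability ≈ 0.7805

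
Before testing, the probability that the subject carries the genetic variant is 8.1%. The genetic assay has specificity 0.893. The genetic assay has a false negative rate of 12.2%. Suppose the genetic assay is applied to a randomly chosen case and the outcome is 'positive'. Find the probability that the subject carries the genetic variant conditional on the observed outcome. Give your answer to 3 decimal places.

Let H be the event that the subject carries the genetic variant. P(H) = 0.081, so P(¬H) = 0.919. With E the 'positive' result, P(E|H) = 0.878 and P(E|¬H) = 0.107.
P(E) = 0.878·0.081 + 0.107·0.919 = 0.071118 + 0.098333 = 0.16945.
By Bayes' theorem, P(H|E) = 0.071118 / 0.16945 = 0.420.

P(H | E) ≈ 0.420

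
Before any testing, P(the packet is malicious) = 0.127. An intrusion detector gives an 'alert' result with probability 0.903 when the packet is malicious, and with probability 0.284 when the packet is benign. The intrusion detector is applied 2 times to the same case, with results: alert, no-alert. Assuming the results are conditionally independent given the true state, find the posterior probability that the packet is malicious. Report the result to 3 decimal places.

Let H be the event that the packet is malicious; start with P(H) = 0.127. P('alert'|H) = 0.903, P('alert'|¬H) = 0.284.
Update on result 1 ('alert'): P(H) ← 0.903·0.1270 / (0.903·0.1270 + 0.284·0.8730) = 0.11468/0.36261 = 0.3163.
Update on result 2 ('no-alert'): P(H) ← 0.097·0.3163 / (0.097·0.3163 + 0.716·0.6837) = 0.030677/0.52023 = 0.0590.

Posterior P(H) ≈ 0.059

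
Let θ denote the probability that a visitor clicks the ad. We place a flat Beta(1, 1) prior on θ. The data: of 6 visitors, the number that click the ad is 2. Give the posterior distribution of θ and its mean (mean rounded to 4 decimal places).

Posterior: Beta(3, 5); mean ≈ 0.3750

The binomial likelihood is conjugate to the Beta prior: with 2 successes and 4 failures, the posterior is Beta(1+2, 1+4) = Beta(3, 5).
E[θ | data] = 3/(3+5) = 0.3750.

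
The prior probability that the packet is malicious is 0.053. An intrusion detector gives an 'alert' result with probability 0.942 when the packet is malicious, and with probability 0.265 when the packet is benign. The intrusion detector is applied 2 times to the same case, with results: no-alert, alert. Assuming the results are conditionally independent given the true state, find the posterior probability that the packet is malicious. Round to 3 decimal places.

Posterior P(H) ≈ 0.015

Let H be the event that the packet is malicious; start with P(H) = 0.053. P('alert'|H) = 0.942, P('alert'|¬H) = 0.265.
Update on result 1 ('no-alert'): P(H) ← 0.058·0.0530 / (0.058·0.0530 + 0.735·0.9470) = 0.0030740/0.69912 = 0.0044.
Update on result 2 ('alert'): P(H) ← 0.942·0.0044 / (0.942·0.0044 + 0.265·0.9956) = 0.0041419/0.26798 = 0.0155.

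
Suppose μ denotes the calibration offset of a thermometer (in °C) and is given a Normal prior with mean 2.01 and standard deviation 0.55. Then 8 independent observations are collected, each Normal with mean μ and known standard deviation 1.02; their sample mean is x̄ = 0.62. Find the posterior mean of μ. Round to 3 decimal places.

Prior precision 1/τ₀² = 1/0.55² = 3.30579; data precision n/σ² = 8/1.02² = 7.68935.
Posterior precision = 3.30579 + 7.68935 = 10.9951.
Posterior mean = (3.30579·2.01 + 7.68935·0.62) / 10.9951 = 1.038.

Posterior mean ≈ 1.038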